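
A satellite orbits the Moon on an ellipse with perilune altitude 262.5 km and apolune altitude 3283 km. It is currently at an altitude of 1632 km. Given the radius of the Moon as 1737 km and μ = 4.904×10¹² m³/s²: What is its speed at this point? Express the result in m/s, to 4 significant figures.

r_p = 1737 + 262.5 = 1999.5 km = 1.9995×10⁶ m.
r_a = 1737 + 3283 = 5020.0 km = 5.0200×10⁶ m.
r = 1737 + 1632 = 3369.0 km = 3.369×10⁶ m.
Semi-major axis a = (r_p + r_a)/2 = 3509.8 km = 3.510×10⁶ m.
Vis-viva: v² = μ(2/r − 1/a) = 4.904×10¹² × (5.936×10⁻⁷ − 2.849×10⁻⁷) = 1.514×10⁶ m²/s².
v = 1230 m/s.

v ≈ 1230 m/s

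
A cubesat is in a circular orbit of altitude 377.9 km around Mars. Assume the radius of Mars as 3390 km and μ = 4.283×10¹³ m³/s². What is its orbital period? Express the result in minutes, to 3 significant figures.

T ≈ 117 minutes

r = 3390 + 377.9 = 3767.9 km = 3.7679×10⁶ m.
Kepler's third law: T = 2π√(r³/μ) = 2π√((3.768×10⁶)³ / 4.283×10¹³).
r³/μ = 1.249×10⁶ s², so T = 2π × 1.118×10³ = 7.022×10³ s.
Converting: 7.022×10³ s ÷ 60.00 = 117.0 minutes.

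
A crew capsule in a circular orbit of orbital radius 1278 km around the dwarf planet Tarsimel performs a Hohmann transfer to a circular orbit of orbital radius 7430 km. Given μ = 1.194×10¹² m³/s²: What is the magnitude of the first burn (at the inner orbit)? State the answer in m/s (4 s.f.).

Δv ≈ 296.1 m/s

r₁ = 1278 km = 1.278×10⁶ m.
r₂ = 7430 km = 7.430×10⁶ m.
Transfer ellipse a_t = (r₁ + r₂)/2 = 4.354×10⁶ m.
At r₁: circular v_c1 = √(μ/r₁) = 966.6 m/s; transfer-periapsis v_p = √[μ(2/r₁ − 1/a_t)] = 1263 m/s.
Δv₁ = v_p − v_c1 = 296.1 m/s.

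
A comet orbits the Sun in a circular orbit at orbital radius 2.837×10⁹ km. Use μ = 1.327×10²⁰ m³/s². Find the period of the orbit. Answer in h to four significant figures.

T ≈ 724000 h

r = 2.837×10⁹ km = 2.837×10¹² m.
Kepler's third law: T = 2π√(r³/μ) = 2π√((2.837×10¹²)³ / 1.327×10²⁰).
r³/μ = 1.721×10¹⁷ s², so T = 2π × 4.148×10⁸ = 2.606×10⁹ s.
Converting: 2.606×10⁹ s ÷ 3600 = 7.240×10⁵ h.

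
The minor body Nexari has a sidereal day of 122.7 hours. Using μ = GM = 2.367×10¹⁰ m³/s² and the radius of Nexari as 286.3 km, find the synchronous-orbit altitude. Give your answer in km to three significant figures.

h_sync ≈ 4600 km

T = 122.7 hours = 4.417×10⁵ s.
A synchronous orbit has period T, so by Kepler's third law a = (μT²/4π²)^(1/3).
μT²/4π² = 2.367×10¹⁰ × (4.417×10⁵)² / 39.48 = 1.170×10²⁰ m³.
a = 4.891×10⁶ m = 4890.8 km.
Altitude h = a − R = 4890.8 − 286.3 = 4604.5 km.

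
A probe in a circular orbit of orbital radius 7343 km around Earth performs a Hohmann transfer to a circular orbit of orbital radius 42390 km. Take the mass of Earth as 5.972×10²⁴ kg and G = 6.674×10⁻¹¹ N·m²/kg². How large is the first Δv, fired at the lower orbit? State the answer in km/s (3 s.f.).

μ = GM = 6.674×10⁻¹¹ × 5.972×10²⁴ = 3.986×10¹⁴ m³/s².
r₁ = 7343 km = 7.343×10⁶ m.
r₂ = 42390 km = 4.239×10⁷ m.
Transfer ellipse a_t = (r₁ + r₂)/2 = 2.487×10⁷ m.
At r₁: circular v_c1 = √(μ/r₁) = 7367 m/s; transfer-perigee v_p = √[μ(2/r₁ − 1/a_t)] = 9619 m/s.
Δv₁ = v_p − v_c1 = 2252 m/s.
= 2.252 km/s.

Δv ≈ 2.25 km/s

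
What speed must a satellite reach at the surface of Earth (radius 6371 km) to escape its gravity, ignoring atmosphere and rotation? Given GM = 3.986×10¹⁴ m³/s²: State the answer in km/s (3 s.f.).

v_esc ≈ 11.2 km/s

r = R = 6.371×10⁶ m.
Escape speed v_esc = √(2μ/r) = √(2 × 3.986×10¹⁴ / 6.371×10⁶) = √(1.251×10⁸) = 11190 m/s.
= 11.19 km/s.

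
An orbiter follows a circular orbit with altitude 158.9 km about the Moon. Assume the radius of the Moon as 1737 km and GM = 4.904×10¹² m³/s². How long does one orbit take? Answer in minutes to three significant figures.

T ≈ 123 minutes

r = 1737 + 158.9 = 1895.9 km = 1.8959×10⁶ m.
Kepler's third law: T = 2π√(r³/μ) = 2π√((1.896×10⁶)³ / 4.904×10¹²).
r³/μ = 1.390×10⁶ s², so T = 2π × 1.179×10³ = 7.407×10³ s.
Converting: 7.407×10³ s ÷ 60.00 = 123.4 minutes.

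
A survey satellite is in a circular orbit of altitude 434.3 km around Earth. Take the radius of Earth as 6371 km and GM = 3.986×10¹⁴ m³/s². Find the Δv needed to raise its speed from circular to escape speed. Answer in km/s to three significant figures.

r = 6371 + 434.3 = 6805.3 km = 6.8053×10⁶ m.
Circular speed v_c = √(μ/r) = 7653 m/s.
Escape speed v_esc = √(2μ/r) = √2 × v_c = 10820 m/s.
Δv = v_esc − v_c = 3170 m/s = 3.170 km/s.

Δv ≈ 3.17 km/s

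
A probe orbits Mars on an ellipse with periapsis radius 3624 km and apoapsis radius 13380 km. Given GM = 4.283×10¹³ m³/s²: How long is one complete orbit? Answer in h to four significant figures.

T ≈ 6.611 h

Semi-major axis a = (r_p + r_a)/2 = (3624.0 + 13380)/2 = 8502.0 km = 8.502×10⁶ m.
By Kepler's third law T = 2π√(a³/μ) = 2π × 3.788×10³ = 2.380×10⁴ s.
= 6.611 h.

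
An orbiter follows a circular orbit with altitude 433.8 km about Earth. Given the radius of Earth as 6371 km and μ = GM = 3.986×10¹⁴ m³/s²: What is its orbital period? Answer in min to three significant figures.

T ≈ 93.1 min

r = 6371 + 433.8 = 6804.8 km = 6.8048×10⁶ m.
Kepler's third law: T = 2π√(r³/μ) = 2π√((6.805×10⁶)³ / 3.986×10¹⁴).
r³/μ = 7.905×10⁵ s², so T = 2π × 8.891×10² = 5.586×10³ s.
Converting: 5.586×10³ s ÷ 60.00 = 93.11 min.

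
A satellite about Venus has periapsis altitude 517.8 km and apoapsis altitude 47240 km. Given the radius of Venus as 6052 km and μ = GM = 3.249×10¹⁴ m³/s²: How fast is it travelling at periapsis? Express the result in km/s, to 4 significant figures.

v ≈ 9.384 km/s

r_p = 6052 + 517.8 = 6569.8 km = 6.5698×10⁶ m.
r_a = 6052 + 47240 = 53292 km = 5.3292×10⁷ m.
Semi-major axis a = (r_p + r_a)/2 = 29931 km = 2.993×10⁷ m.
Vis-viva: v² = μ(2/r − 1/a) = 3.249×10¹⁴ × (3.044×10⁻⁷ − 3.341×10⁻⁸) = 8.805×10⁷ m²/s².
v = 9384 m/s = 9.384 km/s.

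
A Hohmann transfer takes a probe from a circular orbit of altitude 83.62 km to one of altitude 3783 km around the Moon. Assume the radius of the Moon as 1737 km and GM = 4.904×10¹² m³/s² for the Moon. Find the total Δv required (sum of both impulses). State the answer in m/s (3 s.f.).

Δv_total ≈ 650 m/s

r₁ = 1737 + 83.62 = 1820.6 km = 1.8206×10⁶ m.
r₂ = 1737 + 3783 = 5520.0 km = 5.5200×10⁶ m.
Transfer ellipse a_t = (r₁ + r₂)/2 = 3.670×10⁶ m.
At r₁: circular v_c1 = √(μ/r₁) = 1641 m/s; transfer-perilune v_p = √[μ(2/r₁ − 1/a_t)] = 2013 m/s.
Δv₁ = v_p − v_c1 = 371.5 m/s.
At r₂: circular v_c2 = √(μ/r₂) = 942.6 m/s; transfer-apolune v_a = √[μ(2/r₂ − 1/a_t)] = 663.8 m/s.
Δv₂ = v_c2 − v_a = 278.7 m/s.
Total Δv = Δv₁ + Δv₂ = 650.2 m/s.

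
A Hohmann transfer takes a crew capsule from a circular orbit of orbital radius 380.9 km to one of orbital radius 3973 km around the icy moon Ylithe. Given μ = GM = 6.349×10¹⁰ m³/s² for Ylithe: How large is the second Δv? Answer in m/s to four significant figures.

Δv ≈ 73.54 m/s

r₁ = 380.9 km = 3.809×10⁵ m.
r₂ = 3973 km = 3.973×10⁶ m.
Transfer ellipse a_t = (r₁ + r₂)/2 = 2.177×10⁶ m.
At r₁: circular v_c1 = √(μ/r₁) = 408.3 m/s; transfer-periapsis v_p = √[μ(2/r₁ − 1/a_t)] = 551.5 m/s.
At r₂: circular v_c2 = √(μ/r₂) = 126.4 m/s; transfer-apoapsis v_a = √[μ(2/r₂ − 1/a_t)] = 52.88 m/s.
Δv₂ = v_c2 − v_a = 73.54 m/s.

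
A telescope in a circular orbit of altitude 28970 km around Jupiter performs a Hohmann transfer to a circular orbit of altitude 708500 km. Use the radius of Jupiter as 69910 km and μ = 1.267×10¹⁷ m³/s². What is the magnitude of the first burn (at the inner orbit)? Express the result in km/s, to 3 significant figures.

Δv ≈ 11.9 km/s

r₁ = 69910 + 28970 = 98880 km = 9.8880×10⁷ m.
r₂ = 69910 + 708500 = 778410 km = 7.7841×10⁸ m.
Transfer ellipse a_t = (r₁ + r₂)/2 = 4.386×10⁸ m.
At r₁: circular v_c1 = √(μ/r₁) = 35800 m/s; transfer-perijove v_p = √[μ(2/r₁ − 1/a_t)] = 47680 m/s.
Δv₁ = v_p − v_c1 = 11890 m/s.
= 11.89 km/s.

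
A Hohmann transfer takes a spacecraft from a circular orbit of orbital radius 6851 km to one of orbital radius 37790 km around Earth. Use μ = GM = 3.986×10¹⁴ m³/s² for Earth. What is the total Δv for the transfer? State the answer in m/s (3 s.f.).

Δv_total ≈ 3750 m/s

r₁ = 6851 km = 6.851×10⁶ m.
r₂ = 37790 km = 3.779×10⁷ m.
Transfer ellipse a_t = (r₁ + r₂)/2 = 2.232×10⁷ m.
At r₁: circular v_c1 = √(μ/r₁) = 7628 m/s; transfer-perigee v_p = √[μ(2/r₁ − 1/a_t)] = 9925 m/s.
Δv₁ = v_p − v_c1 = 2297 m/s.
At r₂: circular v_c2 = √(μ/r₂) = 3248 m/s; transfer-apogee v_a = √[μ(2/r₂ − 1/a_t)] = 1799 m/s.
Δv₂ = v_c2 − v_a = 1448 m/s.
Total Δv = Δv₁ + Δv₂ = 3746 m/s.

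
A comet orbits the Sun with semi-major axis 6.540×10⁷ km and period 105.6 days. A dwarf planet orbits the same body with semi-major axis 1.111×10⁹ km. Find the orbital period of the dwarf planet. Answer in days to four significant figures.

T₂ ≈ 7394 days

Kepler's third law: T² ∝ a³, so T₂ = T₁ (a₂/a₁)^(3/2).
a₂/a₁ = 16.99, (a₂/a₁)^(3/2) = 70.02.
T₂ = 105.6 × 70.02 = 7394 days.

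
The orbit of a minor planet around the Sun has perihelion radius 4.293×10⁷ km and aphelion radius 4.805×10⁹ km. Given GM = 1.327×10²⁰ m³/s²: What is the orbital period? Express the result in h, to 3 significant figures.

T ≈ 572000 h

Semi-major axis a = (r_p + r_a)/2 = (4.2930×10⁷ + 4.8050×10⁹)/2 = 2.4240×10⁹ km = 2.424×10¹² m.
By Kepler's third law T = 2π√(a³/μ) = 2π × 3.276×10⁸ = 2.058×10⁹ s.
= 5.718×10⁵ h.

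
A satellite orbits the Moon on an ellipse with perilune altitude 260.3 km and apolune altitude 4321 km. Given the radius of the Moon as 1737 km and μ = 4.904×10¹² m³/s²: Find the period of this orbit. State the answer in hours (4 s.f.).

r_p = 1737 + 260.3 = 1997.3 km = 1.9973×10⁶ m.
r_a = 1737 + 4321 = 6058.0 km = 6.0580×10⁶ m.
Semi-major axis a = (r_p + r_a)/2 = (1997.3 + 6058.0)/2 = 4027.7 km = 4.028×10⁶ m.
By Kepler's third law T = 2π√(a³/μ) = 2π × 3.650×10³ = 2.293×10⁴ s.
= 6.371 hours.

T ≈ 6.371 hours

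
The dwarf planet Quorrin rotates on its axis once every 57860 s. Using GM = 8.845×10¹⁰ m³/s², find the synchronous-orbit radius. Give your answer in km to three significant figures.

r_sync ≈ 1960 km

A synchronous orbit has period T, so by Kepler's third law a = (μT²/4π²)^(1/3).
μT²/4π² = 8.845×10¹⁰ × (5.786×10⁴)² / 39.48 = 7.501×10¹⁸ m³.
a = 1.957×10⁶ m = 1957.5 km.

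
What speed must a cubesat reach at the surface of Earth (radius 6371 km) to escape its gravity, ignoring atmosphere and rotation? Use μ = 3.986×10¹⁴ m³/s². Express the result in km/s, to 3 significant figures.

r = R = 6.371×10⁶ m.
Escape speed v_esc = √(2μ/r) = √(2 × 3.986×10¹⁴ / 6.371×10⁶) = √(1.251×10⁸) = 11190 m/s.
= 11.19 km/s.

v_esc ≈ 11.2 km/s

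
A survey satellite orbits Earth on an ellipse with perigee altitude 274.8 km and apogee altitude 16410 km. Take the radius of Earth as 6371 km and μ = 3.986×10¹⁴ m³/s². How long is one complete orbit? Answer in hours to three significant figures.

r_p = 6371 + 274.8 = 6645.8 km = 6.6458×10⁶ m.
r_a = 6371 + 16410 = 22781 km = 2.2781×10⁷ m.
Semi-major axis a = (r_p + r_a)/2 = (6645.8 + 22781)/2 = 14713 km = 1.471×10⁷ m.
By Kepler's third law T = 2π√(a³/μ) = 2π × 2.827×10³ = 1.776×10⁴ s.
= 4.934 hours.

T ≈ 4.93 hours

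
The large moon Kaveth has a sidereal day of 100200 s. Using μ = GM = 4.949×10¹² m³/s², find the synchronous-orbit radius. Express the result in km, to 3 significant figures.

A synchronous orbit has period T, so by Kepler's third law a = (μT²/4π²)^(1/3).
μT²/4π² = 4.949×10¹² × (1.002×10⁵)² / 39.48 = 1.259×10²¹ m³.
a = 1.080×10⁷ m = 10797 km.

r_sync ≈ 10800 km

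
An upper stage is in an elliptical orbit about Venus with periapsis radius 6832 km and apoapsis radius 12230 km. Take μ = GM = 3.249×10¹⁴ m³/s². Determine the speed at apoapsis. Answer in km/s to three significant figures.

Semi-major axis a = (r_p + r_a)/2 = 9531.0 km = 9.531×10⁶ m.
Vis-viva: v² = μ(2/r − 1/a) = 3.249×10¹⁴ × (1.635×10⁻⁷ − 1.049×10⁻⁷) = 1.904×10⁷ m²/s².
v = 4364 m/s = 4.364 km/s.

v ≈ 4.36 km/s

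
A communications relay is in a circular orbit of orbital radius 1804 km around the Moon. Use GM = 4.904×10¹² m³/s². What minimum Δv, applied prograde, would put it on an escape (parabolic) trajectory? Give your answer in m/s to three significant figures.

Δv ≈ 683 m/s

r = 1804 km = 1.804×10⁶ m.
Circular speed v_c = √(μ/r) = 1649 m/s.
Escape speed v_esc = √(2μ/r) = √2 × v_c = 2332 m/s.
Δv = v_esc − v_c = 682.9 m/s.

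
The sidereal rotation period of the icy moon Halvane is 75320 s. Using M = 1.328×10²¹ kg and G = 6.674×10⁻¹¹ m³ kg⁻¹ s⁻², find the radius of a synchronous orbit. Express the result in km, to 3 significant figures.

r_sync ≈ 2340 km

μ = GM = 6.674×10⁻¹¹ × 1.328×10²¹ = 8.863×10¹⁰ m³/s².
A synchronous orbit has period T, so by Kepler's third law a = (μT²/4π²)^(1/3).
μT²/4π² = 8.863×10¹⁰ × (7.532×10⁴)² / 39.48 = 1.274×10¹⁹ m³.
a = 2.335×10⁶ m = 2335.3 km.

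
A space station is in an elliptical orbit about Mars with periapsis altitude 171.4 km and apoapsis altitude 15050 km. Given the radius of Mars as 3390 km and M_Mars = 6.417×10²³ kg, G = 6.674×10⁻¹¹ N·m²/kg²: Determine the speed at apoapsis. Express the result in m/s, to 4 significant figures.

v ≈ 867.1 m/s

μ = GM = 6.674×10⁻¹¹ × 6.417×10²³ = 4.283×10¹³ m³/s².
r_p = 3390 + 171.4 = 3561.4 km = 3.5614×10⁶ m.
r_a = 3390 + 15050 = 18440 km = 1.8440×10⁷ m.
Semi-major axis a = (r_p + r_a)/2 = 11001 km = 1.100×10⁷ m.
Vis-viva: v² = μ(2/r − 1/a) = 4.283×10¹³ × (1.085×10⁻⁷ − 9.090×10⁻⁸) = 7.519×10⁵ m²/s².
v = 867.1 m/s.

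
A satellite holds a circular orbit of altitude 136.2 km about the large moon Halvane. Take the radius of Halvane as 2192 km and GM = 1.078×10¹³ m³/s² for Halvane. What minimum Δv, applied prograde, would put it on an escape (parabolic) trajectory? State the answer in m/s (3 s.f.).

r = 2192 + 136.2 = 2328.2 km = 2.3282×10⁶ m.
Circular speed v_c = √(μ/r) = 2152 m/s.
Escape speed v_esc = √(2μ/r) = √2 × v_c = 3043 m/s.
Δv = v_esc − v_c = 891.3 m/s.

Δv ≈ 891 m/s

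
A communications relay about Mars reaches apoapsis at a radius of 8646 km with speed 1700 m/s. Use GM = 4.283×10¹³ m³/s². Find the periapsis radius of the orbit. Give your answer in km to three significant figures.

r_a = 8.646×10⁶ m.
Specific energy ε = v²/2 − μ/r = -3.509×10⁶ J/kg, so a = −μ/(2ε) = 6.103×10⁶ m.
The apsides satisfy r_p + r_a = 2a, so the periapsis radius is 2a − r_a = 3.561×10⁶ m = 3560.7 km.

periapsis radius ≈ 3560 km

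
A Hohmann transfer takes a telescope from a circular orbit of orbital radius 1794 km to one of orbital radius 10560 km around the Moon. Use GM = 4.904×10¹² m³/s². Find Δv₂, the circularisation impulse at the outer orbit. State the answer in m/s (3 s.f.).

Δv ≈ 314 m/s

r₁ = 1794 km = 1.794×10⁶ m.
r₂ = 10560 km = 1.056×10⁷ m.
Transfer ellipse a_t = (r₁ + r₂)/2 = 6.177×10⁶ m.
At r₁: circular v_c1 = √(μ/r₁) = 1653 m/s; transfer-perilune v_p = √[μ(2/r₁ − 1/a_t)] = 2162 m/s.
At r₂: circular v_c2 = √(μ/r₂) = 681.5 m/s; transfer-apolune v_a = √[μ(2/r₂ − 1/a_t)] = 367.3 m/s.
Δv₂ = v_c2 − v_a = 314.2 m/s.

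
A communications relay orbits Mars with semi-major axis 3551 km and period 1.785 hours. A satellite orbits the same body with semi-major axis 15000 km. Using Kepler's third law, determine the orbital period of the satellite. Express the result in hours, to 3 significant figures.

Kepler's third law: T² ∝ a³, so T₂ = T₁ (a₂/a₁)^(3/2).
a₂/a₁ = 4.224, (a₂/a₁)^(3/2) = 8.682.
T₂ = 1.785 × 8.682 = 15.50 hours.

T₂ ≈ 15.5 hours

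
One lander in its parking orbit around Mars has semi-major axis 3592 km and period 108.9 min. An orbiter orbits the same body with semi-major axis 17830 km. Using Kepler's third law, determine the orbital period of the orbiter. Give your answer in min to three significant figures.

Kepler's third law: T² ∝ a³, so T₂ = T₁ (a₂/a₁)^(3/2).
a₂/a₁ = 4.964, (a₂/a₁)^(3/2) = 11.06.
T₂ = 108.9 × 11.06 = 1204 min.

T₂ ≈ 1200 min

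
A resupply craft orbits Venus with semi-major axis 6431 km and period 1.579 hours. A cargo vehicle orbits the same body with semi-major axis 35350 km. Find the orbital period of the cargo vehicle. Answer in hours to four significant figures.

T₂ ≈ 20.35 hours

Kepler's third law: T² ∝ a³, so T₂ = T₁ (a₂/a₁)^(3/2).
a₂/a₁ = 5.497, (a₂/a₁)^(3/2) = 12.89.
T₂ = 1.579 × 12.89 = 20.35 hours.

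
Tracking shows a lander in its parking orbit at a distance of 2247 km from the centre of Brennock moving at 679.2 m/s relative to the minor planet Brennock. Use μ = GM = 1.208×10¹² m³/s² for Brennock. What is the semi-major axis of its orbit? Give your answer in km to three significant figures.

a ≈ 1970 km

r = 2.247×10⁶ m.
Vis-viva rearranged: 1/a = 2/r − v²/μ = 8.901×10⁻⁷ − 3.819×10⁻⁷ = 5.082×10⁻⁷ m⁻¹.
a = 1.968×10⁶ m = 1967.8 km.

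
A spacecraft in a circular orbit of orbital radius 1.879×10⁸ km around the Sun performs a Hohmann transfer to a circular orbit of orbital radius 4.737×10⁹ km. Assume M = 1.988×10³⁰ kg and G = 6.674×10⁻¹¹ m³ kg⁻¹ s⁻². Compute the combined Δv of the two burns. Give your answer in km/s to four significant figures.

μ = GM = 6.674×10⁻¹¹ × 1.988×10³⁰ = 1.327×10²⁰ m³/s².
r₁ = 1.879×10⁸ km = 1.879×10¹¹ m.
r₂ = 4.737×10⁹ km = 4.737×10¹² m.
Transfer ellipse a_t = (r₁ + r₂)/2 = 2.462×10¹² m.
At r₁: circular v_c1 = √(μ/r₁) = 26570 m/s; transfer-perihelion v_p = √[μ(2/r₁ − 1/a_t)] = 36860 m/s.
Δv₁ = v_p − v_c1 = 10280 m/s.
At r₂: circular v_c2 = √(μ/r₂) = 5292 m/s; transfer-aphelion v_a = √[μ(2/r₂ − 1/a_t)] = 1462 m/s.
Δv₂ = v_c2 − v_a = 3830 m/s.
Total Δv = Δv₁ + Δv₂ = 14110 m/s = 14.11 km/s.

Δv_total ≈ 14.11 km/s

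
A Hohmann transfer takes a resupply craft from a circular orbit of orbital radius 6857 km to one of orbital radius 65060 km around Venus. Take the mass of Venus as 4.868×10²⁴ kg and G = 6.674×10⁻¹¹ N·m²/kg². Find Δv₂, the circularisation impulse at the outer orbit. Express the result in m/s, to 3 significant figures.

Δv ≈ 1260 m/s

μ = GM = 6.674×10⁻¹¹ × 4.868×10²⁴ = 3.249×10¹⁴ m³/s².
r₁ = 6857 km = 6.857×10⁶ m.
r₂ = 65060 km = 6.506×10⁷ m.
Transfer ellipse a_t = (r₁ + r₂)/2 = 3.596×10⁷ m.
At r₁: circular v_c1 = √(μ/r₁) = 6883 m/s; transfer-periapsis v_p = √[μ(2/r₁ − 1/a_t)] = 9259 m/s.
At r₂: circular v_c2 = √(μ/r₂) = 2235 m/s; transfer-apoapsis v_a = √[μ(2/r₂ − 1/a_t)] = 975.8 m/s.
Δv₂ = v_c2 − v_a = 1259 m/s.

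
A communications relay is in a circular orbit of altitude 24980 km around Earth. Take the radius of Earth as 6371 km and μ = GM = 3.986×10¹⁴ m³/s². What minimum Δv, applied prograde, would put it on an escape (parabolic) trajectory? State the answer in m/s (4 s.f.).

r = 6371 + 24980 = 31351 km = 3.1351×10⁷ m.
Circular speed v_c = √(μ/r) = 3566 m/s.
Escape speed v_esc = √(2μ/r) = √2 × v_c = 5043 m/s.
Δv = v_esc − v_c = 1477 m/s.

Δv ≈ 1477 m/s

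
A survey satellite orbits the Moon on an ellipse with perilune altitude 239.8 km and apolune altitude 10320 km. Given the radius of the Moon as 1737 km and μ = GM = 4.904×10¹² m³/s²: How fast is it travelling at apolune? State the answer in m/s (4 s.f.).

r_p = 1737 + 239.8 = 1976.8 km = 1.9768×10⁶ m.
r_a = 1737 + 10320 = 12057 km = 1.2057×10⁷ m.
Semi-major axis a = (r_p + r_a)/2 = 7016.9 km = 7.017×10⁶ m.
Vis-viva: v² = μ(2/r − 1/a) = 4.904×10¹² × (1.659×10⁻⁷ − 1.425×10⁻⁷) = 1.146×10⁵ m²/s².
v = 338.5 m/s.

v ≈ 338.5 m/s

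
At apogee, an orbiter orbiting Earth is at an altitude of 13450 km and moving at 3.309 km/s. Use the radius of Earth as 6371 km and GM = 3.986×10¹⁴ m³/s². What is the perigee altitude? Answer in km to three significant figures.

perigee altitude ≈ 1040 km

r_a = 6371 + 13450 = 19821 km = 1.982×10⁷ m.
Specific energy ε = v²/2 − μ/r = -1.464×10⁷ J/kg, so a = −μ/(2ε) = 1.362×10⁷ m.
The apsides satisfy r_p + r_a = 2a, so the perigee radius is 2a − r_a = 7.415×10⁶ m = 7414.6 km.
Perigee altitude = 7414.6 − 6371 = 1043.6 km.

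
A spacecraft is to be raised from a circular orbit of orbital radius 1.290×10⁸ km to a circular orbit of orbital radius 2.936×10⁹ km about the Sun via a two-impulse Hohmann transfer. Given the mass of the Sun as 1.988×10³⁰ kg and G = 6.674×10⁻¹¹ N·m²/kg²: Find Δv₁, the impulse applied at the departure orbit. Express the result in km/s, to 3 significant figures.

μ = GM = 6.674×10⁻¹¹ × 1.988×10³⁰ = 1.327×10²⁰ m³/s².
r₁ = 1.290×10⁸ km = 1.290×10¹¹ m.
r₂ = 2.936×10⁹ km = 2.936×10¹² m.
Transfer ellipse a_t = (r₁ + r₂)/2 = 1.532×10¹² m.
At r₁: circular v_c1 = √(μ/r₁) = 32070 m/s; transfer-perihelion v_p = √[μ(2/r₁ − 1/a_t)] = 44390 m/s.
Δv₁ = v_p − v_c1 = 12320 m/s.
= 12.32 km/s.

Δv ≈ 12.3 km/s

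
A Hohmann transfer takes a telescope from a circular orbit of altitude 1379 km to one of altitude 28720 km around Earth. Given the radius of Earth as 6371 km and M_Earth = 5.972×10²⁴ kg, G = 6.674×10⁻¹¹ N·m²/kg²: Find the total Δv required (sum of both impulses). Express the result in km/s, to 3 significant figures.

Δv_total ≈ 3.35 km/s

μ = GM = 6.674×10⁻¹¹ × 5.972×10²⁴ = 3.986×10¹⁴ m³/s².
r₁ = 6371 + 1379 = 7750.0 km = 7.7500×10⁶ m.
r₂ = 6371 + 28720 = 35091 km = 3.5091×10⁷ m.
Transfer ellipse a_t = (r₁ + r₂)/2 = 2.142×10⁷ m.
At r₁: circular v_c1 = √(μ/r₁) = 7171 m/s; transfer-perigee v_p = √[μ(2/r₁ − 1/a_t)] = 9179 m/s.
Δv₁ = v_p − v_c1 = 2007 m/s.
At r₂: circular v_c2 = √(μ/r₂) = 3370 m/s; transfer-apogee v_a = √[μ(2/r₂ − 1/a_t)] = 2027 m/s.
Δv₂ = v_c2 − v_a = 1343 m/s.
Total Δv = Δv₁ + Δv₂ = 3350 m/s = 3.350 km/s.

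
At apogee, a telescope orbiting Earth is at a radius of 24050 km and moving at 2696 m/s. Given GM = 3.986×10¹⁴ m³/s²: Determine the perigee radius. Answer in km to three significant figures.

perigee radius ≈ 6750 km

r_a = 2.405×10⁷ m.
Specific energy ε = v²/2 − μ/r = -1.294×10⁷ J/kg, so a = −μ/(2ε) = 1.540×10⁷ m.
The apsides satisfy r_p + r_a = 2a, so the perigee radius is 2a − r_a = 6.755×10⁶ m = 6754.7 km.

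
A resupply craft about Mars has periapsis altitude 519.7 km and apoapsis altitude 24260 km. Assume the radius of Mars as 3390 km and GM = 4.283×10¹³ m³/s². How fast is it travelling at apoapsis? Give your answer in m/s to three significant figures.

r_p = 3390 + 519.7 = 3909.7 km = 3.9097×10⁶ m.
r_a = 3390 + 24260 = 27650 km = 2.7650×10⁷ m.
Semi-major axis a = (r_p + r_a)/2 = 15780 km = 1.578×10⁷ m.
Vis-viva: v² = μ(2/r − 1/a) = 4.283×10¹³ × (7.233×10⁻⁸ − 6.337×10⁻⁸) = 3.838×10⁵ m²/s².
v = 619.5 m/s.

v ≈ 620 m/s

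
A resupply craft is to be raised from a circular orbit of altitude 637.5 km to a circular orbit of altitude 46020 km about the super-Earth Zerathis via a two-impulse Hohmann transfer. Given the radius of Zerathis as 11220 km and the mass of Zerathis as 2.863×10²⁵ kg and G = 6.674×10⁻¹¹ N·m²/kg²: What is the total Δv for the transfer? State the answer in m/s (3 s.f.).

μ = GM = 6.674×10⁻¹¹ × 2.863×10²⁵ = 1.911×10¹⁵ m³/s².
r₁ = 11220 + 637.5 = 11858 km = 1.1858×10⁷ m.
r₂ = 11220 + 46020 = 57240 km = 5.7240×10⁷ m.
Transfer ellipse a_t = (r₁ + r₂)/2 = 3.455×10⁷ m.
At r₁: circular v_c1 = √(μ/r₁) = 12690 m/s; transfer-periapsis v_p = √[μ(2/r₁ − 1/a_t)] = 16340 m/s.
Δv₁ = v_p − v_c1 = 3645 m/s.
At r₂: circular v_c2 = √(μ/r₂) = 5778 m/s; transfer-apoapsis v_a = √[μ(2/r₂ − 1/a_t)] = 3385 m/s.
Δv₂ = v_c2 − v_a = 2393 m/s.
Total Δv = Δv₁ + Δv₂ = 6038 m/s.

Δv_total ≈ 6040 m/s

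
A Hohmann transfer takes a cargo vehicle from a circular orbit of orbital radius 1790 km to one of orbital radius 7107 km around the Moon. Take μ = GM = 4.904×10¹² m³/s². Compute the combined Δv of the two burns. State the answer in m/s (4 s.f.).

r₁ = 1790 km = 1.790×10⁶ m.
r₂ = 7107 km = 7.107×10⁶ m.
Transfer ellipse a_t = (r₁ + r₂)/2 = 4.448×10⁶ m.
At r₁: circular v_c1 = √(μ/r₁) = 1655 m/s; transfer-perilune v_p = √[μ(2/r₁ − 1/a_t)] = 2092 m/s.
Δv₁ = v_p − v_c1 = 436.9 m/s.
At r₂: circular v_c2 = √(μ/r₂) = 830.7 m/s; transfer-apolune v_a = √[μ(2/r₂ − 1/a_t)] = 526.9 m/s.
Δv₂ = v_c2 − v_a = 303.7 m/s.
Total Δv = Δv₁ + Δv₂ = 740.7 m/s.

Δv_total ≈ 740.7 m/s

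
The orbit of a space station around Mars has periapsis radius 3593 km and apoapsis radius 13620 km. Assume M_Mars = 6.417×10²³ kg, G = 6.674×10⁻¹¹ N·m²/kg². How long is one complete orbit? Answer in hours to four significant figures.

T ≈ 6.734 hours

μ = GM = 6.674×10⁻¹¹ × 6.417×10²³ = 4.283×10¹³ m³/s².
Semi-major axis a = (r_p + r_a)/2 = (3593.0 + 13620)/2 = 8606.5 km = 8.606×10⁶ m.
By Kepler's third law T = 2π√(a³/μ) = 2π × 3.858×10³ = 2.424×10⁴ s.
= 6.734 hours.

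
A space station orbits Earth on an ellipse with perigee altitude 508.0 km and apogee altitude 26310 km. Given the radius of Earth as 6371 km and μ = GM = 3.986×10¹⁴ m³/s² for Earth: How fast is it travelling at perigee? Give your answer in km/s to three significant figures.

v ≈ 9.78 km/s

r_p = 6371 + 508.0 = 6879.0 km = 6.8790×10⁶ m.
r_a = 6371 + 26310 = 32681 km = 3.2681×10⁷ m.
Semi-major axis a = (r_p + r_a)/2 = 19780 km = 1.978×10⁷ m.
Vis-viva: v² = μ(2/r − 1/a) = 3.986×10¹⁴ × (2.907×10⁻⁷ − 5.056×10⁻⁸) = 9.574×10⁷ m²/s².
v = 9785 m/s = 9.785 km/s.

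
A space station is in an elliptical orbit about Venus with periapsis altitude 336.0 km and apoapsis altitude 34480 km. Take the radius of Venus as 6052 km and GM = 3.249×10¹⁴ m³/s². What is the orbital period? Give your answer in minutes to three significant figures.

T ≈ 660 minutes

r_p = 6052 + 336.0 = 6388.0 km = 6.3880×10⁶ m.
r_a = 6052 + 34480 = 40532 km = 4.0532×10⁷ m.
Semi-major axis a = (r_p + r_a)/2 = (6388.0 + 40532)/2 = 23460 km = 2.346×10⁷ m.
By Kepler's third law T = 2π√(a³/μ) = 2π × 6.304×10³ = 3.961×10⁴ s.
= 660.2 minutes.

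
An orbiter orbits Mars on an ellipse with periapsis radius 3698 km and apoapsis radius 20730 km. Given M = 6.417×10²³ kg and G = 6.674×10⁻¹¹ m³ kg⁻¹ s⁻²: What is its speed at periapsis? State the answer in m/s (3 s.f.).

v ≈ 4430 m/s

μ = GM = 6.674×10⁻¹¹ × 6.417×10²³ = 4.283×10¹³ m³/s².
Semi-major axis a = (r_p + r_a)/2 = 12214 km = 1.221×10⁷ m.
Vis-viva: v² = μ(2/r − 1/a) = 4.283×10¹³ × (5.408×10⁻⁷ − 8.187×10⁻⁸) = 1.966×10⁷ m²/s².
v = 4433 m/s.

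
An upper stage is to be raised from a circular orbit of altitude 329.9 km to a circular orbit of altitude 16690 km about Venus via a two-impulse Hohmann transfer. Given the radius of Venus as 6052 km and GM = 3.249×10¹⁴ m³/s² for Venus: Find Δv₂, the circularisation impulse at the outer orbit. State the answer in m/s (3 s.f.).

r₁ = 6052 + 329.9 = 6381.9 km = 6.3819×10⁶ m.
r₂ = 6052 + 16690 = 22742 km = 2.2742×10⁷ m.
Transfer ellipse a_t = (r₁ + r₂)/2 = 1.456×10⁷ m.
At r₁: circular v_c1 = √(μ/r₁) = 7135 m/s; transfer-periapsis v_p = √[μ(2/r₁ − 1/a_t)] = 8917 m/s.
At r₂: circular v_c2 = √(μ/r₂) = 3780 m/s; transfer-apoapsis v_a = √[μ(2/r₂ − 1/a_t)] = 2502 m/s.
Δv₂ = v_c2 − v_a = 1278 m/s.

Δv ≈ 1280 m/s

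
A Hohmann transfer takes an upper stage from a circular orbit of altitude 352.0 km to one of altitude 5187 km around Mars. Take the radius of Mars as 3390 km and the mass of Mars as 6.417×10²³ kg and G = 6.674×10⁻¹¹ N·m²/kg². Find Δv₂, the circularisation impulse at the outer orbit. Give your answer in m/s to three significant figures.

Δv ≈ 493 m/s

μ = GM = 6.674×10⁻¹¹ × 6.417×10²³ = 4.283×10¹³ m³/s².
r₁ = 3390 + 352.0 = 3742.0 km = 3.7420×10⁶ m.
r₂ = 3390 + 5187 = 8577.0 km = 8.5770×10⁶ m.
Transfer ellipse a_t = (r₁ + r₂)/2 = 6.160×10⁶ m.
At r₁: circular v_c1 = √(μ/r₁) = 3383 m/s; transfer-periapsis v_p = √[μ(2/r₁ − 1/a_t)] = 3992 m/s.
At r₂: circular v_c2 = √(μ/r₂) = 2235 m/s; transfer-apoapsis v_a = √[μ(2/r₂ − 1/a_t)] = 1742 m/s.
Δv₂ = v_c2 − v_a = 492.9 m/s.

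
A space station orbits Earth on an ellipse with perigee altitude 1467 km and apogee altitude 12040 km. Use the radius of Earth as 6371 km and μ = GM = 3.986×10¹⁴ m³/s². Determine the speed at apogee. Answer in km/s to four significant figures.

r_p = 6371 + 1467 = 7838.0 km = 7.8380×10⁶ m.
r_a = 6371 + 12040 = 18411 km = 1.8411×10⁷ m.
Semi-major axis a = (r_p + r_a)/2 = 13124 km = 1.312×10⁷ m.
Vis-viva: v² = μ(2/r − 1/a) = 3.986×10¹⁴ × (1.086×10⁻⁷ − 7.619×10⁻⁸) = 1.293×10⁷ m²/s².
v = 3596 m/s = 3.596 km/s.

v ≈ 3.596 km/s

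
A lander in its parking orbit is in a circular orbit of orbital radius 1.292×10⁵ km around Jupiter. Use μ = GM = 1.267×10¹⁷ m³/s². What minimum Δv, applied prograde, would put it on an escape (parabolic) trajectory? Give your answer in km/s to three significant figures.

Δv ≈ 13.0 km/s

r = 1.292×10⁵ km = 1.292×10⁸ m.
Circular speed v_c = √(μ/r) = 31320 m/s.
Escape speed v_esc = √(2μ/r) = √2 × v_c = 44290 m/s.
Δv = v_esc − v_c = 12970 m/s = 12.97 km/s.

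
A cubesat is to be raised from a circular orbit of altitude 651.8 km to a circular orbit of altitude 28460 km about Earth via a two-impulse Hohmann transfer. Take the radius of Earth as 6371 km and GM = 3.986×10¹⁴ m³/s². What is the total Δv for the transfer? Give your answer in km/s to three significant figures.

r₁ = 6371 + 651.8 = 7022.8 km = 7.0228×10⁶ m.
r₂ = 6371 + 28460 = 34831 km = 3.4831×10⁷ m.
Transfer ellipse a_t = (r₁ + r₂)/2 = 2.093×10⁷ m.
At r₁: circular v_c1 = √(μ/r₁) = 7534 m/s; transfer-perigee v_p = √[μ(2/r₁ − 1/a_t)] = 9720 m/s.
Δv₁ = v_p − v_c1 = 2186 m/s.
At r₂: circular v_c2 = √(μ/r₂) = 3383 m/s; transfer-apogee v_a = √[μ(2/r₂ − 1/a_t)] = 1960 m/s.
Δv₂ = v_c2 − v_a = 1423 m/s.
Total Δv = Δv₁ + Δv₂ = 3609 m/s = 3.609 km/s.

Δv_total ≈ 3.61 km/s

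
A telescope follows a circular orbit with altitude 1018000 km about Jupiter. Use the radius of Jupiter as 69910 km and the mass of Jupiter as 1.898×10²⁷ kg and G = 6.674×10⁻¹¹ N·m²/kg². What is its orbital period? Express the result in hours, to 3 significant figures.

μ = GM = 6.674×10⁻¹¹ × 1.898×10²⁷ = 1.267×10¹⁷ m³/s².
r = 69910 + 1018000 = 1087900 km = 1.0879×10⁹ m.
Kepler's third law: T = 2π√(r³/μ) = 2π√((1.088×10⁹)³ / 1.267×10¹⁷).
r³/μ = 1.016×10¹⁰ s², so T = 2π × 1.008×10⁵ = 6.335×10⁵ s.
Converting: 6.335×10⁵ s ÷ 3600 = 176.0 hours.

T ≈ 176 hours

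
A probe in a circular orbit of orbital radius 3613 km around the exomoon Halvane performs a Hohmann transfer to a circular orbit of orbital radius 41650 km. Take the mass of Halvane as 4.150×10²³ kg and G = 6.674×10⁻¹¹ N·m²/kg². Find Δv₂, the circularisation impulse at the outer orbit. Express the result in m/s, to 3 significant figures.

Δv ≈ 490 m/s

μ = GM = 6.674×10⁻¹¹ × 4.150×10²³ = 2.770×10¹³ m³/s².
r₁ = 3613 km = 3.613×10⁶ m.
r₂ = 41650 km = 4.165×10⁷ m.
Transfer ellipse a_t = (r₁ + r₂)/2 = 2.263×10⁷ m.
At r₁: circular v_c1 = √(μ/r₁) = 2769 m/s; transfer-periapsis v_p = √[μ(2/r₁ − 1/a_t)] = 3756 m/s.
At r₂: circular v_c2 = √(μ/r₂) = 815.5 m/s; transfer-apoapsis v_a = √[μ(2/r₂ − 1/a_t)] = 325.8 m/s.
Δv₂ = v_c2 − v_a = 489.6 m/s.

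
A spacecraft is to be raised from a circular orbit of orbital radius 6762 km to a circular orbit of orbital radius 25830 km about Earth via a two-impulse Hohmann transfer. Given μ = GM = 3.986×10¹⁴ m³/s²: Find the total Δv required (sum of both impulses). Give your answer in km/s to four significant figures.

r₁ = 6762 km = 6.762×10⁶ m.
r₂ = 25830 km = 2.583×10⁷ m.
Transfer ellipse a_t = (r₁ + r₂)/2 = 1.630×10⁷ m.
At r₁: circular v_c1 = √(μ/r₁) = 7678 m/s; transfer-perigee v_p = √[μ(2/r₁ − 1/a_t)] = 9666 m/s.
Δv₁ = v_p − v_c1 = 1988 m/s.
At r₂: circular v_c2 = √(μ/r₂) = 3928 m/s; transfer-apogee v_a = √[μ(2/r₂ − 1/a_t)] = 2530 m/s.
Δv₂ = v_c2 − v_a = 1398 m/s.
Total Δv = Δv₁ + Δv₂ = 3386 m/s = 3.386 km/s.

Δv_total ≈ 3.386 km/s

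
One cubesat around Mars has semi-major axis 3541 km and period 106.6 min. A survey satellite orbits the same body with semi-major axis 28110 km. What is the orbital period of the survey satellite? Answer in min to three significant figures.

T₂ ≈ 2380 min

Kepler's third law: T² ∝ a³, so T₂ = T₁ (a₂/a₁)^(3/2).
a₂/a₁ = 7.938, (a₂/a₁)^(3/2) = 22.37.
T₂ = 106.6 × 22.37 = 2384 min.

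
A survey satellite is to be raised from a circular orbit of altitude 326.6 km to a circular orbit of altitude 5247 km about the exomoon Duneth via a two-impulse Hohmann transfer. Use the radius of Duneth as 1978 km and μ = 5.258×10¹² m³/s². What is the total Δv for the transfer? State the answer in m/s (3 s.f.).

Δv_total ≈ 609 m/s

r₁ = 1978 + 326.6 = 2304.6 km = 2.3046×10⁶ m.
r₂ = 1978 + 5247 = 7225.0 km = 7.2250×10⁶ m.
Transfer ellipse a_t = (r₁ + r₂)/2 = 4.765×10⁶ m.
At r₁: circular v_c1 = √(μ/r₁) = 1510 m/s; transfer-periapsis v_p = √[μ(2/r₁ − 1/a_t)] = 1860 m/s.
Δv₁ = v_p − v_c1 = 349.5 m/s.
At r₂: circular v_c2 = √(μ/r₂) = 853.1 m/s; transfer-apoapsis v_a = √[μ(2/r₂ − 1/a_t)] = 593.3 m/s.
Δv₂ = v_c2 − v_a = 259.8 m/s.
Total Δv = Δv₁ + Δv₂ = 609.3 m/s.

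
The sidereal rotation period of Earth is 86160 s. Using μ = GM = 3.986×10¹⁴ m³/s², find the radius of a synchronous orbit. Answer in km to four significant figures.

r_sync ≈ 42160 km

A synchronous orbit has period T, so by Kepler's third law a = (μT²/4π²)^(1/3).
μT²/4π² = 3.986×10¹⁴ × (8.616×10⁴)² / 39.48 = 7.495×10²² m³.
a = 4.216×10⁷ m = 42163 km.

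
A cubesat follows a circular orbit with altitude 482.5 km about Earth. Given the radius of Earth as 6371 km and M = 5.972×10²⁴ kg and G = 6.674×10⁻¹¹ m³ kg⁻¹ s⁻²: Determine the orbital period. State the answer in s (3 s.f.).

μ = GM = 6.674×10⁻¹¹ × 5.972×10²⁴ = 3.986×10¹⁴ m³/s².
r = 6371 + 482.5 = 6853.5 km = 6.8535×10⁶ m.
Kepler's third law: T = 2π√(r³/μ) = 2π√((6.854×10⁶)³ / 3.986×10¹⁴).
r³/μ = 8.077×10⁵ s², so T = 2π × 8.987×10² = 5.647×10³ s.

T ≈ 5650 s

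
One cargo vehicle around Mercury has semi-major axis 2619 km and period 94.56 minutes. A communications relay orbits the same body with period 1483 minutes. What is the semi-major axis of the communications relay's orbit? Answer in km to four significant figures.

a₂ ≈ 16410 km

Kepler's third law: a³ ∝ T², so a₂ = a₁ (T₂/T₁)^(2/3).
T₂/T₁ = 15.68, (T₂/T₁)^(2/3) = 6.266.
a₂ = 2619 × 6.266 = 16410 km.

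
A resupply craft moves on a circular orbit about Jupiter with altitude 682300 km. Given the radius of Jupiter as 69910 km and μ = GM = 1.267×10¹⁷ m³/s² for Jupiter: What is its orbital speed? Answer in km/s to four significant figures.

v ≈ 12.98 km/s

r = 69910 + 682300 = 752210 km = 7.5221×10⁸ m.
For a circular orbit v = √(μ/r) = √(1.267×10¹⁷ / 7.522×10⁸) = √(1.684×10⁸) = 12980 m/s.
That is 12.98 km/s.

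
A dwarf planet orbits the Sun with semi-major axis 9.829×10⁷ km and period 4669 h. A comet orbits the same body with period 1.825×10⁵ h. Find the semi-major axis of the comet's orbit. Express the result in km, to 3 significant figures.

Kepler's third law: a³ ∝ T², so a₂ = a₁ (T₂/T₁)^(2/3).
T₂/T₁ = 39.09, (T₂/T₁)^(2/3) = 11.52.
a₂ = 9.829×10⁷ × 11.52 = 1.132×10⁹ km.

a₂ ≈ 1.13×10⁹ km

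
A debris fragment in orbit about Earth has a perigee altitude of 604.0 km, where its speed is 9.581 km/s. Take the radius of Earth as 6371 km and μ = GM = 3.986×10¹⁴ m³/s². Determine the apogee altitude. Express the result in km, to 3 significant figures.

r_p = 6371 + 604.0 = 6975.0 km = 6.975×10⁶ m.
Specific energy ε = v²/2 − μ/r = -1.125×10⁷ J/kg, so a = −μ/(2ε) = 1.772×10⁷ m.
The apsides satisfy r_p + r_a = 2a, so the apogee radius is 2a − r_p = 2.846×10⁷ m = 28459 km.
Apogee altitude = 28459 − 6371 = 22088 km.

apogee altitude ≈ 22100 km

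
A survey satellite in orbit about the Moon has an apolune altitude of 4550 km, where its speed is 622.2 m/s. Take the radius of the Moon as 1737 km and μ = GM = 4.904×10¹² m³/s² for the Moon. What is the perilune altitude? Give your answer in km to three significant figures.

perilune altitude ≈ 338 km

r_a = 1737 + 4550 = 6287.0 km = 6.287×10⁶ m.
Specific energy ε = v²/2 − μ/r = -5.865×10⁵ J/kg, so a = −μ/(2ε) = 4.181×10⁶ m.
The apsides satisfy r_p + r_a = 2a, so the perilune radius is 2a − r_a = 2.075×10⁶ m = 2075.1 km.
Perilune altitude = 2075.1 − 1737 = 338.10 km.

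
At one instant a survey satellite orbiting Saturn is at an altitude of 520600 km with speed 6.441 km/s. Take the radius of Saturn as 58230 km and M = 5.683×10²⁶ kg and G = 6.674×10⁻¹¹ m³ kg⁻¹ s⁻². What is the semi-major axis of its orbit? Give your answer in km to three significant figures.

μ = GM = 6.674×10⁻¹¹ × 5.683×10²⁶ = 3.793×10¹⁶ m³/s².
r = 58230 + 520600 = 5.7883×10⁵ km = 5.788×10⁸ m.
Specific orbital energy ε = v²/2 − μ/r = (6441)²/2 − 3.793×10¹⁶/5.788×10⁸ = -4.478×10⁷ J/kg.
Since ε = −μ/(2a), a = −μ/(2ε) = 4.235×10⁸ m = 4.2347×10⁵ km.

a ≈ 4.23×10⁵ km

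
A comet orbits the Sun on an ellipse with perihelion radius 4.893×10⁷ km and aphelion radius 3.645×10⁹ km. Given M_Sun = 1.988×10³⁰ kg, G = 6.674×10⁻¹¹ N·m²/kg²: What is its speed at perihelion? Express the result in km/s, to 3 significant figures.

v ≈ 73.2 km/s

μ = GM = 6.674×10⁻¹¹ × 1.988×10³⁰ = 1.327×10²⁰ m³/s².
Semi-major axis a = (r_p + r_a)/2 = 1.8470×10⁹ km = 1.847×10¹² m.
Vis-viva: v² = μ(2/r − 1/a) = 1.327×10²⁰ × (4.087×10⁻¹¹ − 5.414×10⁻¹³) = 5.351×10⁹ m²/s².
v = 73150 m/s = 73.15 km/s.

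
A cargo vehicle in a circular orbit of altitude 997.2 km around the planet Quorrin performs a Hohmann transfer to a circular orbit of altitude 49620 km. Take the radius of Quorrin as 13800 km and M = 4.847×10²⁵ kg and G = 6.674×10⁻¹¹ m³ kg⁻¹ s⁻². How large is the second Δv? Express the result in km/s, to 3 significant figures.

μ = GM = 6.674×10⁻¹¹ × 4.847×10²⁵ = 3.235×10¹⁵ m³/s².
r₁ = 13800 + 997.2 = 14797 km = 1.4797×10⁷ m.
r₂ = 13800 + 49620 = 63420 km = 6.3420×10⁷ m.
Transfer ellipse a_t = (r₁ + r₂)/2 = 3.911×10⁷ m.
At r₁: circular v_c1 = √(μ/r₁) = 14790 m/s; transfer-periapsis v_p = √[μ(2/r₁ − 1/a_t)] = 18830 m/s.
At r₂: circular v_c2 = √(μ/r₂) = 7142 m/s; transfer-apoapsis v_a = √[μ(2/r₂ − 1/a_t)] = 4393 m/s.
Δv₂ = v_c2 − v_a = 2749 m/s.
= 2.749 km/s.

Δv ≈ 2.75 km/s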